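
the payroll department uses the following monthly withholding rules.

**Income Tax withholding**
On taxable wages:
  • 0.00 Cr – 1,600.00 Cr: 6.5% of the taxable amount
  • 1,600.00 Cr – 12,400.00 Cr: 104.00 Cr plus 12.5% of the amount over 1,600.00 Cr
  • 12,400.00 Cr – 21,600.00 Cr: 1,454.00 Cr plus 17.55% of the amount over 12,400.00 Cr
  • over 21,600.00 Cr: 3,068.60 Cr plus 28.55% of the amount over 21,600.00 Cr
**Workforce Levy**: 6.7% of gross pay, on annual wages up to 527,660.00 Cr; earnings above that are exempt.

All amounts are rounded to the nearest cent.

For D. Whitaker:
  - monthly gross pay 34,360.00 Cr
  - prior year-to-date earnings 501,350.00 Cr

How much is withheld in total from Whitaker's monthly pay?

8,474.35 Cr

Income Tax: taxable = 34,360.00 Cr
  3,068.60 Cr + 28.55% × (34,360.00 Cr − 21,600.00 Cr) = 3,068.60 Cr + 28.55% × 12,760.00 Cr = 6,711.58 Cr
Workforce Levy: cap 527,660.00 Cr − YTD 501,350.00 Cr = 26,310.00 Cr subject; 6.7% × 26,310.00 Cr = 1,762.77 Cr
Total: 6,711.58 Cr + 1,762.77 Cr = 8,474.35 Cr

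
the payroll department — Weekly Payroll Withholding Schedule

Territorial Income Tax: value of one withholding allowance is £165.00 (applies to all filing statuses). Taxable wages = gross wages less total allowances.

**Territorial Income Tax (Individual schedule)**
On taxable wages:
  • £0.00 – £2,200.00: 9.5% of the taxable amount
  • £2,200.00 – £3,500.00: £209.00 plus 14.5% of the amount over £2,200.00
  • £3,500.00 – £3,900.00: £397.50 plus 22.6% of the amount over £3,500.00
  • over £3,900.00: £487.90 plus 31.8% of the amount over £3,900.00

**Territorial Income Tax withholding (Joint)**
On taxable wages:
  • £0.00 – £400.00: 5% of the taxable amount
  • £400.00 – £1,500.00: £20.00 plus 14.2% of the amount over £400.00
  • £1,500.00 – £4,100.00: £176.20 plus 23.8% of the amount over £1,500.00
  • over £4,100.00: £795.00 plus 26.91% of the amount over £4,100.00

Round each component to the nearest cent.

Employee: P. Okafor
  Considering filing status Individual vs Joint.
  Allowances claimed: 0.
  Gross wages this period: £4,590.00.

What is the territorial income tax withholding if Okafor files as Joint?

Territorial Income Tax (Joint): taxable = £4,590.00
  £795.00 + 26.91% × (£4,590.00 − £4,100.00) = £795.00 + 26.91% × £490.00 = £926.86

£926.86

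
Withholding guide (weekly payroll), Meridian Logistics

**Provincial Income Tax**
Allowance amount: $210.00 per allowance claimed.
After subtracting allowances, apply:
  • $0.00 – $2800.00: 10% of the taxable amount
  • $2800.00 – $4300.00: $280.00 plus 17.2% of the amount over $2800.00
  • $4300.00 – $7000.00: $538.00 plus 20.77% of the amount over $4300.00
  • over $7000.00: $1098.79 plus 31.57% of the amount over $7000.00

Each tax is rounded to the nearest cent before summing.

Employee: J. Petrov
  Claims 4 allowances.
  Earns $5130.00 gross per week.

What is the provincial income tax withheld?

$536.28

Provincial Income Tax: taxable = $5130.00 − 4×$210.00 = $4290.00
  $280.00 + 17.2% × ($4290.00 − $2800.00) = $280.00 + 17.2% × $1490.00 = $536.28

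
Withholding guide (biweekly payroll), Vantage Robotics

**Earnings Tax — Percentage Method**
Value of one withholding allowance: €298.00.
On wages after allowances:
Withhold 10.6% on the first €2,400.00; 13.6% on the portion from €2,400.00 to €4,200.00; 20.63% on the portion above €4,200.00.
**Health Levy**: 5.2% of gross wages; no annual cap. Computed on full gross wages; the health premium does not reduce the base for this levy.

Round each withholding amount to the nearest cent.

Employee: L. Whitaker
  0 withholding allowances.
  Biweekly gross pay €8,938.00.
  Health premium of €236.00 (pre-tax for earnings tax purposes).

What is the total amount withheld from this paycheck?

Earnings Tax: taxable = €8,938.00 − €236.00 = €8,702.00
  €499.20 + 20.63% × (€8,702.00 − €4,200.00) = €499.20 + 20.63% × €4,502.00 = €1,427.96
Health Levy: 5.2% × €8,938.00 = €464.78
Total: €1,427.96 + €464.78 = €1,892.74

€1,892.74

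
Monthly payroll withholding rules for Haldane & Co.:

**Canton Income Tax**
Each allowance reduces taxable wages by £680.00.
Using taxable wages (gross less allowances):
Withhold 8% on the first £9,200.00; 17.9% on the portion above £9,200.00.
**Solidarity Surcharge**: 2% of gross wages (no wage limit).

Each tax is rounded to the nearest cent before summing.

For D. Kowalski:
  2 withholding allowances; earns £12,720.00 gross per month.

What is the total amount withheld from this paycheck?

Canton Income Tax: taxable = £12,720.00 − 2×£680.00 = £11,360.00
  £736.00 + 17.9% × (£11,360.00 − £9,200.00) = £736.00 + 17.9% × £2,160.00 = £1,122.64
Solidarity Surcharge: 2% × £12,720.00 = £254.40
Total: £1,122.64 + £254.40 = £1,377.04

£1,377.04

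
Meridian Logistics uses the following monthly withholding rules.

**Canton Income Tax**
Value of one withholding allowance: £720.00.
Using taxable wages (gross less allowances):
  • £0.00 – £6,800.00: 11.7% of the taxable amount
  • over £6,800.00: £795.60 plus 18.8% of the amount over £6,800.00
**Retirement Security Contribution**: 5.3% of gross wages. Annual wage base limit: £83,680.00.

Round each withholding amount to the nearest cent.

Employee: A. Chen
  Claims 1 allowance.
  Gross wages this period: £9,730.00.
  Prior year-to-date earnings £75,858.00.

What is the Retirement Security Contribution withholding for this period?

Retirement Security Contribution: cap £83,680.00 − YTD £75,858.00 = £7,822.00 subject; 5.3% × £7,822.00 = £414.57

£414.57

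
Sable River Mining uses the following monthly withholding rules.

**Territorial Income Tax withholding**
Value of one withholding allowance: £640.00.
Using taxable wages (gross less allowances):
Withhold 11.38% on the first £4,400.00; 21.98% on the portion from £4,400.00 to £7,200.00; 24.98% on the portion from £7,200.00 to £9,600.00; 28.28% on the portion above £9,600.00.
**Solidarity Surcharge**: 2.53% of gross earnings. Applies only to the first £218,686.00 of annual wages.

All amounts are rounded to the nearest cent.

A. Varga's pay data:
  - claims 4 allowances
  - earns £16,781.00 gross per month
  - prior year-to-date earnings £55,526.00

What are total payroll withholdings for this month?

Territorial Income Tax: taxable = £16,781.00 − 4×£640.00 = £14,221.00
  £1,715.68 + 28.28% × (£14,221.00 − £9,600.00) = £1,715.68 + 28.28% × £4,621.00 = £3,022.50
Solidarity Surcharge: 2.53% × £16,781.00 = £424.56
Total: £3,022.50 + £424.56 = £3,447.06

£3,447.06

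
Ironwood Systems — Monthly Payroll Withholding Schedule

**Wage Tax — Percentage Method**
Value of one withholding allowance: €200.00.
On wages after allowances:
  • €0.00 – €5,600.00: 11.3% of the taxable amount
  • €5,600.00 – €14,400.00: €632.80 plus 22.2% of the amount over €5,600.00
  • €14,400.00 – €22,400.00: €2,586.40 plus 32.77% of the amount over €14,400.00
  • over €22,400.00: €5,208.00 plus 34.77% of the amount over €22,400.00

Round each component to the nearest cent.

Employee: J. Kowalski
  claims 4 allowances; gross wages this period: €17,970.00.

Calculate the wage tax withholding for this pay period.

Wage Tax: taxable = €17,970.00 − 4×€200.00 = €17,170.00
  €2,586.40 + 32.77% × (€17,170.00 − €14,400.00) = €2,586.40 + 32.77% × €2,770.00 = €3,494.13

€3,494.13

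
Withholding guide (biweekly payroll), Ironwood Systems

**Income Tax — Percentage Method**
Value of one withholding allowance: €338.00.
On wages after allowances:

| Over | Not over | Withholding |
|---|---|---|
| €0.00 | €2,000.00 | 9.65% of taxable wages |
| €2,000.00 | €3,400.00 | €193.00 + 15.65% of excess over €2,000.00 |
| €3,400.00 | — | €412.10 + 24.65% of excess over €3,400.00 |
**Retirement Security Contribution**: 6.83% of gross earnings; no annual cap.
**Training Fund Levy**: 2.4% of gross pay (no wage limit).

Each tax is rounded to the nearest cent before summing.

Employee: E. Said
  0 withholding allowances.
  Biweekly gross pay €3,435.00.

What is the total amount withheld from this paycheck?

Income Tax: taxable = €3,435.00
  €412.10 + 24.65% × (€3,435.00 − €3,400.00) = €412.10 + 24.65% × €35.00 = €420.73
Retirement Security Contribution: 6.83% × €3,435.00 = €234.61
Training Fund Levy: 2.4% × €3,435.00 = €82.44
Total: €420.73 + €234.61 + €82.44 = €737.78

€737.78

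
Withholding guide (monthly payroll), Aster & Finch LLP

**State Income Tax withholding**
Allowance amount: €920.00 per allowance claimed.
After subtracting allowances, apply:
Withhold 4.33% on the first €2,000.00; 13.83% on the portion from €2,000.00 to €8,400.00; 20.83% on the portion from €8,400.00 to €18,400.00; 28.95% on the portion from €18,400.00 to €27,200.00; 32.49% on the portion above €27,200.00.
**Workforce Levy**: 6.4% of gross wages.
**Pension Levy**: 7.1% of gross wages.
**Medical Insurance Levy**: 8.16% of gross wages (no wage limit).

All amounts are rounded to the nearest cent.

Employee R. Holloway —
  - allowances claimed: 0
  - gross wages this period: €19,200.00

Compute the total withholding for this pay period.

€7,445.04

State Income Tax: taxable = €19,200.00
  €3,054.72 + 28.95% × (€19,200.00 − €18,400.00) = €3,054.72 + 28.95% × €800.00 = €3,286.32
Workforce Levy: 6.4% × €19,200.00 = €1,228.80
Pension Levy: 7.1% × €19,200.00 = €1,363.20
Medical Insurance Levy: 8.16% × €19,200.00 = €1,566.72
Total: €3,286.32 + €1,228.80 + €1,363.20 + €1,566.72 = €7,445.04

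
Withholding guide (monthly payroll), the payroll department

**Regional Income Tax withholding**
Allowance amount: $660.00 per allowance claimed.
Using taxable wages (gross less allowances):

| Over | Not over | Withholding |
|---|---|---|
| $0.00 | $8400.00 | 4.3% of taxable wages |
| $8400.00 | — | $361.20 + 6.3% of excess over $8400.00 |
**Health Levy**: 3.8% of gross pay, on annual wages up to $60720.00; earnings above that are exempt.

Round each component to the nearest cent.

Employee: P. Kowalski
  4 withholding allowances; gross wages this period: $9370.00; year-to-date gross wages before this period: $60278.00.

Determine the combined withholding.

$306.19

Regional Income Tax: taxable = $9370.00 − 4×$660.00 = $6730.00
  4.3% × $6730.00 = $289.39
Health Levy: cap $60720.00 − YTD $60278.00 = $442.00 subject; 3.8% × $442.00 = $16.80
Total: $289.39 + $16.80 = $306.19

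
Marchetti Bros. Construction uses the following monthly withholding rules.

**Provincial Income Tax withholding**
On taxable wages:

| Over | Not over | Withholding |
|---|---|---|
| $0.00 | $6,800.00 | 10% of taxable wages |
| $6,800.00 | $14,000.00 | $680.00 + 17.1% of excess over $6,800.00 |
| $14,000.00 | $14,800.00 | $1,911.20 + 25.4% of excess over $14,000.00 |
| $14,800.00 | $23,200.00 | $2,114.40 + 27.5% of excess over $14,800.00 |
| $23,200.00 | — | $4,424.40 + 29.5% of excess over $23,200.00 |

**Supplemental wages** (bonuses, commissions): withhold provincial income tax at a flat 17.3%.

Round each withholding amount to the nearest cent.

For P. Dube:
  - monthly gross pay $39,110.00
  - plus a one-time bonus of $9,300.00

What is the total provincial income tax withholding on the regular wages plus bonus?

Provincial Income Tax: taxable = $39,110.00
  $4,424.40 + 29.5% × ($39,110.00 − $23,200.00) = $4,424.40 + 29.5% × $15,910.00 = $9,117.85
Supplemental (17.3% flat on bonus): 17.3% × $9,300.00 = $1,608.90
Total provincial income tax: $9,117.85 + $1,608.90 = $10,726.75

$10,726.75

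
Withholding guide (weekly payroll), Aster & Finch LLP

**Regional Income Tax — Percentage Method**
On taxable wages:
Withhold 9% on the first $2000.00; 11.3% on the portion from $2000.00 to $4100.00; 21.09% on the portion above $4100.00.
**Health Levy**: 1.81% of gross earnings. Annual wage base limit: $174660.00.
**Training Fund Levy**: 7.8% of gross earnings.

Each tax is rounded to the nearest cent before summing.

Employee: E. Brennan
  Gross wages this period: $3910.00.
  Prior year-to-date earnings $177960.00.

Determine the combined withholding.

$700.81

Regional Income Tax: taxable = $3910.00
  $180.00 + 11.3% × ($3910.00 − $2000.00) = $180.00 + 11.3% × $1910.00 = $395.83
Health Levy: YTD $177960.00 ≥ cap $174660.00 → $0.00
Training Fund Levy: 7.8% × $3910.00 = $304.98
Total: $395.83 + $0.00 + $304.98 = $700.81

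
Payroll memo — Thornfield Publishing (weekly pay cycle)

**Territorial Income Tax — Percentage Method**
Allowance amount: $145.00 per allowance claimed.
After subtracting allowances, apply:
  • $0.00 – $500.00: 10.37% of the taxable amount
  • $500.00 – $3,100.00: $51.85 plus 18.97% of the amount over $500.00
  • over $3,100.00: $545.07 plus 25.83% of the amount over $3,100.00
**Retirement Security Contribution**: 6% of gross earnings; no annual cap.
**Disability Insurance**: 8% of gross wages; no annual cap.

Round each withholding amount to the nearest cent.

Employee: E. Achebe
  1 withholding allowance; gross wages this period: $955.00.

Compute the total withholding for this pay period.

$244.36

Territorial Income Tax: taxable = $955.00 − 1×$145.00 = $810.00
  $51.85 + 18.97% × ($810.00 − $500.00) = $51.85 + 18.97% × $310.00 = $110.66
Retirement Security Contribution: 6% × $955.00 = $57.30
Disability Insurance: 8% × $955.00 = $76.40
Total: $110.66 + $57.30 + $76.40 = $244.36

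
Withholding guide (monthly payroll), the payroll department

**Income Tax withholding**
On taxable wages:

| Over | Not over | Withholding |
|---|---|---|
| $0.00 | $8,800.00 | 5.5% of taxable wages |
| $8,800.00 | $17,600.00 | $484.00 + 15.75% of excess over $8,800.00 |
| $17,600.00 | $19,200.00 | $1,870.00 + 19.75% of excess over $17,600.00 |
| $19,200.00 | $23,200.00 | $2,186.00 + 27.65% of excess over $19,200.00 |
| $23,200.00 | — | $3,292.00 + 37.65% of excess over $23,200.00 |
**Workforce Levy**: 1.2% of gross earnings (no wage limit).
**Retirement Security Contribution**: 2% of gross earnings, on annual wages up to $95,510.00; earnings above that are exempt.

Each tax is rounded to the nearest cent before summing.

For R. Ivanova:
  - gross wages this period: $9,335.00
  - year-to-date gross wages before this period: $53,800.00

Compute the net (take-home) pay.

$8,468.02

Income Tax: taxable = $9,335.00
  $484.00 + 15.75% × ($9,335.00 − $8,800.00) = $484.00 + 15.75% × $535.00 = $568.26
Workforce Levy: 1.2% × $9,335.00 = $112.02
Retirement Security Contribution: 2% × $9,335.00 = $186.70
Total withheld: $568.26 + $112.02 + $186.70 = $866.98
Net pay: $9,335.00 − $866.98 = $8,468.02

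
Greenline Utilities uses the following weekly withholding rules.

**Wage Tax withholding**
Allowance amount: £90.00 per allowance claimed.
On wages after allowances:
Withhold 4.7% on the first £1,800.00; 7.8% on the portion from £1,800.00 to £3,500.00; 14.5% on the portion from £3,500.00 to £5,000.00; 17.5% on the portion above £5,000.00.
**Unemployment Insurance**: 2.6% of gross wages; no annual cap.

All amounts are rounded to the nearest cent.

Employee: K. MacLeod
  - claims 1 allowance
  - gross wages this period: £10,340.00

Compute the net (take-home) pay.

Wage Tax: taxable = £10,340.00 − 1×£90.00 = £10,250.00
  £434.70 + 17.5% × (£10,250.00 − £5,000.00) = £434.70 + 17.5% × £5,250.00 = £1,353.45
Unemployment Insurance: 2.6% × £10,340.00 = £268.84
Total withheld: £1,353.45 + £268.84 = £1,622.29
Net pay: £10,340.00 − £1,622.29 = £8,717.71

£8,717.71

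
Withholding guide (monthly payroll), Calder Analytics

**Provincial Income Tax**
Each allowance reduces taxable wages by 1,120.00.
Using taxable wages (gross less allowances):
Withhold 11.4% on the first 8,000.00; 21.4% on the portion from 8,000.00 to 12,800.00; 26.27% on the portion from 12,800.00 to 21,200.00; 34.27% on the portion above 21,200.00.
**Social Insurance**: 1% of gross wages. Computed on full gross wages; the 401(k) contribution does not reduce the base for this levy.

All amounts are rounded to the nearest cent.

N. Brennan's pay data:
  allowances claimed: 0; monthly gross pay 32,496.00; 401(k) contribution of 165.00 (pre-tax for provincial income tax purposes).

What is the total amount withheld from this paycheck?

8,285.43

Provincial Income Tax: taxable = 32,496.00 − 165.00 = 32,331.00
  4,145.88 + 34.27% × (32,331.00 − 21,200.00) = 4,145.88 + 34.27% × 11,131.00 = 7,960.47
Social Insurance: 1% × 32,496.00 = 324.96
Total: 7,960.47 + 324.96 = 8,285.43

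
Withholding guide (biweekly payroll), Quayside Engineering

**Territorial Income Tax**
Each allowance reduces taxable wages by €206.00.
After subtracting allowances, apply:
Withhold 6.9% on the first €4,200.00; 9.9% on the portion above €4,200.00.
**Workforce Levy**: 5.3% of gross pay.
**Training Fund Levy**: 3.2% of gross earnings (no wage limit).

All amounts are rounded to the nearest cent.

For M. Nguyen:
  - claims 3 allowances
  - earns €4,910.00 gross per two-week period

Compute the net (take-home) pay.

Territorial Income Tax: taxable = €4,910.00 − 3×€206.00 = €4,292.00
  €289.80 + 9.9% × (€4,292.00 − €4,200.00) = €289.80 + 9.9% × €92.00 = €298.91
Workforce Levy: 5.3% × €4,910.00 = €260.23
Training Fund Levy: 3.2% × €4,910.00 = €157.12
Total withheld: €298.91 + €260.23 + €157.12 = €716.26
Net pay: €4,910.00 − €716.26 = €4,193.74

€4,193.74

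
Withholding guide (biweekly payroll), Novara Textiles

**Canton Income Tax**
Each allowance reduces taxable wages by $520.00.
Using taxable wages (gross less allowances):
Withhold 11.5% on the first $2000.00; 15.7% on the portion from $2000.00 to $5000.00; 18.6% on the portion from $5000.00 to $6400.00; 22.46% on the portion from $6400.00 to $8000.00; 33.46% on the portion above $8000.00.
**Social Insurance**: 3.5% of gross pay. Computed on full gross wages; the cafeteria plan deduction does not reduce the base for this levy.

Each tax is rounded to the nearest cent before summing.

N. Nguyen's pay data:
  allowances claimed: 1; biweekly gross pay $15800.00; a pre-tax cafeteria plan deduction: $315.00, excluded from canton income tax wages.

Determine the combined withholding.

Canton Income Tax: taxable = $15800.00 − $315.00 − 1×$520.00 = $14965.00
  $1320.76 + 33.46% × ($14965.00 − $8000.00) = $1320.76 + 33.46% × $6965.00 = $3651.25
Social Insurance: 3.5% × $15800.00 = $553.00
Total: $3651.25 + $553.00 = $4204.25

$4204.25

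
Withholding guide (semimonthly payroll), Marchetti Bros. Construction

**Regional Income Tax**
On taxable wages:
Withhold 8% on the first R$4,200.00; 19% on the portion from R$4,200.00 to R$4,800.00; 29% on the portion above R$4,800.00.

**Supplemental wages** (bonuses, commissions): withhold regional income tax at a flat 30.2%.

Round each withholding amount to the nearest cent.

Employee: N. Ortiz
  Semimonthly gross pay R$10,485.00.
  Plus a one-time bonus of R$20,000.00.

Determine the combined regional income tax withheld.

R$8,138.65

Regional Income Tax: taxable = R$10,485.00
  R$450.00 + 29% × (R$10,485.00 − R$4,800.00) = R$450.00 + 29% × R$5,685.00 = R$2,098.65
Supplemental (30.2% flat on bonus): 30.2% × R$20,000.00 = R$6,040.00
Total regional income tax: R$2,098.65 + R$6,040.00 = R$8,138.65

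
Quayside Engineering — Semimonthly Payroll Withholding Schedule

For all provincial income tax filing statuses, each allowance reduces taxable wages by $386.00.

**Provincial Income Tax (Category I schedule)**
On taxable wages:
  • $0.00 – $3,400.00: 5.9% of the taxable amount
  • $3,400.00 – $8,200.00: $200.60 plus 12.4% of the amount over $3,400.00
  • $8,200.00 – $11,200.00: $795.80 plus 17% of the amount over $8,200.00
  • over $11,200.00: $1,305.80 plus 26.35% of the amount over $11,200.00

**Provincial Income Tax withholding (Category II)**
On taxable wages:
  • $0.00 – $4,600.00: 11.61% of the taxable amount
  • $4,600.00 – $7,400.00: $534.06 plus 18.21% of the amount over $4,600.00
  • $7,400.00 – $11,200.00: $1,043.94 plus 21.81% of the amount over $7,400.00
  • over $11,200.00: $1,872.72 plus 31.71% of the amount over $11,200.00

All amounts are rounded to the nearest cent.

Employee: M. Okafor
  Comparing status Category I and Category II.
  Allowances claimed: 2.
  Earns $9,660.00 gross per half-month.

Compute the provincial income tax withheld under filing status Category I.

$912.76

Provincial Income Tax (Category I): taxable = $9,660.00 − 2×$386.00 = $8,888.00
  $795.80 + 17% × ($8,888.00 − $8,200.00) = $795.80 + 17% × $688.00 = $912.76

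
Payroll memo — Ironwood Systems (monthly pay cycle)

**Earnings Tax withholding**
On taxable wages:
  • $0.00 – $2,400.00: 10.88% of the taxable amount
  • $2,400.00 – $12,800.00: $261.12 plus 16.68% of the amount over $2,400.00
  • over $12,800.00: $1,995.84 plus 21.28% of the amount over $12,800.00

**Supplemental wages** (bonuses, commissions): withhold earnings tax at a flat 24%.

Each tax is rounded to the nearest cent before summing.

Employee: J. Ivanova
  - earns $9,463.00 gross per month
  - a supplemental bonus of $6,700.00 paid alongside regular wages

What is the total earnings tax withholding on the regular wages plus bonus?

Earnings Tax: taxable = $9,463.00
  $261.12 + 16.68% × ($9,463.00 − $2,400.00) = $261.12 + 16.68% × $7,063.00 = $1,439.23
Supplemental (24% flat on bonus): 24% × $6,700.00 = $1,608.00
Total earnings tax: $1,439.23 + $1,608.00 = $3,047.23

$3,047.23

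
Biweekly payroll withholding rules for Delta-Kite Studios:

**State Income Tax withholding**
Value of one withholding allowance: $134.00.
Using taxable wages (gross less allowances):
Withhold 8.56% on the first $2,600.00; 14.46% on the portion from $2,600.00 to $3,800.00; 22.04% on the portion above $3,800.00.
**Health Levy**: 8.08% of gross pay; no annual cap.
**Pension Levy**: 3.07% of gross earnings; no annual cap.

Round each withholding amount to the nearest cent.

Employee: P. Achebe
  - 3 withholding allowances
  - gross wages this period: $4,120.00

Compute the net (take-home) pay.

State Income Tax: taxable = $4,120.00 − 3×$134.00 = $3,718.00
  $222.56 + 14.46% × ($3,718.00 − $2,600.00) = $222.56 + 14.46% × $1,118.00 = $384.22
Health Levy: 8.08% × $4,120.00 = $332.90
Pension Levy: 3.07% × $4,120.00 = $126.48
Total withheld: $384.22 + $332.90 + $126.48 = $843.60
Net pay: $4,120.00 − $843.60 = $3,276.40

$3,276.40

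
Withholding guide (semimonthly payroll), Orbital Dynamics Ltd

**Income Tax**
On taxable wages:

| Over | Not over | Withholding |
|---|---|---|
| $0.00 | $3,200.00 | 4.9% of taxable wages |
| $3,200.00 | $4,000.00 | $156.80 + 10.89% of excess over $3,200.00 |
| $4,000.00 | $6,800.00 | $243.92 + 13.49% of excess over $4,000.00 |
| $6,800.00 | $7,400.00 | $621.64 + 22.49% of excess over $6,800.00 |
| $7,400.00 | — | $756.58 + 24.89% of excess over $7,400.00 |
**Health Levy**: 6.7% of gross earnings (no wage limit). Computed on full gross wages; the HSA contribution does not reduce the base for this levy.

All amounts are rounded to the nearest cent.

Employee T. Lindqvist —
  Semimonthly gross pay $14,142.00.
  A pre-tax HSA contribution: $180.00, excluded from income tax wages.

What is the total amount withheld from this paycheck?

Income Tax: taxable = $14,142.00 − $180.00 = $13,962.00
  $756.58 + 24.89% × ($13,962.00 − $7,400.00) = $756.58 + 24.89% × $6,562.00 = $2,389.86
Health Levy: 6.7% × $14,142.00 = $947.51
Total: $2,389.86 + $947.51 = $3,337.37

$3,337.37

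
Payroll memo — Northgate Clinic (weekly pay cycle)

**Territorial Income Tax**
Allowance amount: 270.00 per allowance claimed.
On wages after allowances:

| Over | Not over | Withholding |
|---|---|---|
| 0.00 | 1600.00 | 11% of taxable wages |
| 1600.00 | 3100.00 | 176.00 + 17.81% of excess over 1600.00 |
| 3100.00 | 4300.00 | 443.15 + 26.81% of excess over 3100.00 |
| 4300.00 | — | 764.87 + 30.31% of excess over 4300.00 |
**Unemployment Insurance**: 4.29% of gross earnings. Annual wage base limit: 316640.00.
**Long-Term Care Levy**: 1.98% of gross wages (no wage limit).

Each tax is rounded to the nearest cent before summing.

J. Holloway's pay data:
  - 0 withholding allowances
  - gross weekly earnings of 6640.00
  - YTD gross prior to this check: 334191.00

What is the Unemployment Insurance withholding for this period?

0.00

Unemployment Insurance: YTD 334191.00 ≥ cap 316640.00 → 0.00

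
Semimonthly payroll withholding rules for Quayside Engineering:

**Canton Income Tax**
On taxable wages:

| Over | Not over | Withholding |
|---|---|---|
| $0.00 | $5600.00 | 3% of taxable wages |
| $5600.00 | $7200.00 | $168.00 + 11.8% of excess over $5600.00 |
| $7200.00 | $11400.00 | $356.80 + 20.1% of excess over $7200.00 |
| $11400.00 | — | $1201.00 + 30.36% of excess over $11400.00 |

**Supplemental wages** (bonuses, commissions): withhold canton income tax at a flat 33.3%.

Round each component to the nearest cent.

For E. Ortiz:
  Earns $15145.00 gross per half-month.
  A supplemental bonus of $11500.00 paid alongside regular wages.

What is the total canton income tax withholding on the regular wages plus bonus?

$6167.48

Canton Income Tax: taxable = $15145.00
  $1201.00 + 30.36% × ($15145.00 − $11400.00) = $1201.00 + 30.36% × $3745.00 = $2337.98
Supplemental (33.3% flat on bonus): 33.3% × $11500.00 = $3829.50
Total canton income tax: $2337.98 + $3829.50 = $6167.48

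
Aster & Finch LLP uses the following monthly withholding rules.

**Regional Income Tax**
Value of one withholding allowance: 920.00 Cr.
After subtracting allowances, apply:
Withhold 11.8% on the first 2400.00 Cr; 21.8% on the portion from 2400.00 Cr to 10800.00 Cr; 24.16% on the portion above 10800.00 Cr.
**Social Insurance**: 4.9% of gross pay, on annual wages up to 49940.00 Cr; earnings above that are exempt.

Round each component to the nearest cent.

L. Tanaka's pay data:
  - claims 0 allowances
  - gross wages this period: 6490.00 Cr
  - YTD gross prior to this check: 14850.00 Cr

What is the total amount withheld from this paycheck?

1492.83 Cr

Regional Income Tax: taxable = 6490.00 Cr
  283.20 Cr + 21.8% × (6490.00 Cr − 2400.00 Cr) = 283.20 Cr + 21.8% × 4090.00 Cr = 1174.82 Cr
Social Insurance: 4.9% × 6490.00 Cr = 318.01 Cr
Total: 1174.82 Cr + 318.01 Cr = 1492.83 Cr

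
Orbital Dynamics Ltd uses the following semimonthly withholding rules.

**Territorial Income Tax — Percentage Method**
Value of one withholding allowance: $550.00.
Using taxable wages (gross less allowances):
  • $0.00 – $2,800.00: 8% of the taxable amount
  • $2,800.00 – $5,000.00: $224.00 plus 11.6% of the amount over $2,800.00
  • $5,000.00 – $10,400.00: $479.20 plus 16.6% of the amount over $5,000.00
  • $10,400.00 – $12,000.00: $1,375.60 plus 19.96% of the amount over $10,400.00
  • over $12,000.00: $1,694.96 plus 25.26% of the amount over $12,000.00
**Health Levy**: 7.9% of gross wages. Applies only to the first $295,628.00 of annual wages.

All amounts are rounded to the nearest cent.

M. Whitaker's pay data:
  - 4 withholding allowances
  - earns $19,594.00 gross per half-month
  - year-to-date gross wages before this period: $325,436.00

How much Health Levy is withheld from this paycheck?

$0.00

Health Levy: YTD $325,436.00 ≥ cap $295,628.00 → $0.00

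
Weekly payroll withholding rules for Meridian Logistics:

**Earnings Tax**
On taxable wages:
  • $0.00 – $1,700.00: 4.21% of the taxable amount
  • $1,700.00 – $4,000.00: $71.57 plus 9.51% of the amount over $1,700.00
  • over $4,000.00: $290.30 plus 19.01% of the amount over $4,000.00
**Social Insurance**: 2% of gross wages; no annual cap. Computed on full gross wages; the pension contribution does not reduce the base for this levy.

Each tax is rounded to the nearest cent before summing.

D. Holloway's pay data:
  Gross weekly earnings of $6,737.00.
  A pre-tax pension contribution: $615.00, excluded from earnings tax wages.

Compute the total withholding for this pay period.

$828.43

Earnings Tax: taxable = $6,737.00 − $615.00 = $6,122.00
  $290.30 + 19.01% × ($6,122.00 − $4,000.00) = $290.30 + 19.01% × $2,122.00 = $693.69
Social Insurance: 2% × $6,737.00 = $134.74
Total: $693.69 + $134.74 = $828.43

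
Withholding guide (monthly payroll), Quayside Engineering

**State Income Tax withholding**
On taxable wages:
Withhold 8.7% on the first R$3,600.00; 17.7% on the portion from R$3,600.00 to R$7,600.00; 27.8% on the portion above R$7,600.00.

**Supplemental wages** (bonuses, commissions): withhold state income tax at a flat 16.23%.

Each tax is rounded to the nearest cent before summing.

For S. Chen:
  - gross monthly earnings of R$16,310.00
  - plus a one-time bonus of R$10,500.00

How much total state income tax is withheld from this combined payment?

R$5,146.73

State Income Tax: taxable = R$16,310.00
  R$1,021.20 + 27.8% × (R$16,310.00 − R$7,600.00) = R$1,021.20 + 27.8% × R$8,710.00 = R$3,442.58
Supplemental (16.23% flat on bonus): 16.23% × R$10,500.00 = R$1,704.15
Total state income tax: R$3,442.58 + R$1,704.15 = R$5,146.73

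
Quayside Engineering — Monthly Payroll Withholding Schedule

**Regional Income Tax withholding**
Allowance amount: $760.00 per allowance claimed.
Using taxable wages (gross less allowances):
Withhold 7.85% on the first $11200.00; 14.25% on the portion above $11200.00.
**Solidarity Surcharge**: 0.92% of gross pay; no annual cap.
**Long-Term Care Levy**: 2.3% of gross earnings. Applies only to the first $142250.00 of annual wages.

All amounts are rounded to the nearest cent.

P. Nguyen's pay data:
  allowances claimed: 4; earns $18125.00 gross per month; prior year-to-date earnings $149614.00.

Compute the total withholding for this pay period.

Regional Income Tax: taxable = $18125.00 − 4×$760.00 = $15085.00
  $879.20 + 14.25% × ($15085.00 − $11200.00) = $879.20 + 14.25% × $3885.00 = $1432.81
Solidarity Surcharge: 0.92% × $18125.00 = $166.75
Long-Term Care Levy: YTD $149614.00 ≥ cap $142250.00 → $0.00
Total: $1432.81 + $166.75 + $0.00 = $1599.56

$1599.56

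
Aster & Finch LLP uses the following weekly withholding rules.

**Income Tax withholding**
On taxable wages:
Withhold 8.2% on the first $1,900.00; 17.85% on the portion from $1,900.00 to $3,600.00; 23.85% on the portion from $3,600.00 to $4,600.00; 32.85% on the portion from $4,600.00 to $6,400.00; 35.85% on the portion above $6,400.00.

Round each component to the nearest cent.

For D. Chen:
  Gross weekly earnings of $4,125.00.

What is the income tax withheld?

$584.46

Income Tax: taxable = $4,125.00
  $459.25 + 23.85% × ($4,125.00 − $3,600.00) = $459.25 + 23.85% × $525.00 = $584.46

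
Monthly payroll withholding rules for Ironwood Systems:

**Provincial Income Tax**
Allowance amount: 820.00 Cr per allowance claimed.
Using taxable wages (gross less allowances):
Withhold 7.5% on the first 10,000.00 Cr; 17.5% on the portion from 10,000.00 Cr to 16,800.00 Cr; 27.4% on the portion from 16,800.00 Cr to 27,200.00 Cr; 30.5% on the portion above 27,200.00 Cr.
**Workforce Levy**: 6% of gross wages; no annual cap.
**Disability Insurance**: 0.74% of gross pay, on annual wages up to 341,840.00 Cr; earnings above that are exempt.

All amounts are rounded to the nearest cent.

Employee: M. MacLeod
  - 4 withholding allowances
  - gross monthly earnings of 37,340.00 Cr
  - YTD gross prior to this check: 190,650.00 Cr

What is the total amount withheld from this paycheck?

Provincial Income Tax: taxable = 37,340.00 Cr − 4×820.00 Cr = 34,060.00 Cr
  4,789.60 Cr + 30.5% × (34,060.00 Cr − 27,200.00 Cr) = 4,789.60 Cr + 30.5% × 6,860.00 Cr = 6,881.90 Cr
Workforce Levy: 6% × 37,340.00 Cr = 2,240.40 Cr
Disability Insurance: 0.74% × 37,340.00 Cr = 276.32 Cr
Total: 6,881.90 Cr + 2,240.40 Cr + 276.32 Cr = 9,398.62 Cr

9,398.62 Cr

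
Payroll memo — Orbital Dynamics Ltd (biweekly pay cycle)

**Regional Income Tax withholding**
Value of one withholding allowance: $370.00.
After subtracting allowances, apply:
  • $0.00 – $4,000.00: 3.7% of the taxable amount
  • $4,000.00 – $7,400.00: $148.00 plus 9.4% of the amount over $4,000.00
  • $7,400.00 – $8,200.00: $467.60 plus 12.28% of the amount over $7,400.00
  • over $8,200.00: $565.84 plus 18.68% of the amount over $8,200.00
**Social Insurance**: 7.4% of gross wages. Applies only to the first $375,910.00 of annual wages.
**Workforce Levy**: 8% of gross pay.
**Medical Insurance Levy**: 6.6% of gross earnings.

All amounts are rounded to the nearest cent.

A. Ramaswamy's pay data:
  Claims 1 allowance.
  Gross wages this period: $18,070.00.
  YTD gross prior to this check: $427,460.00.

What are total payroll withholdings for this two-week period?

Regional Income Tax: taxable = $18,070.00 − 1×$370.00 = $17,700.00
  $565.84 + 18.68% × ($17,700.00 − $8,200.00) = $565.84 + 18.68% × $9,500.00 = $2,340.44
Social Insurance: YTD $427,460.00 ≥ cap $375,910.00 → $0.00
Workforce Levy: 8% × $18,070.00 = $1,445.60
Medical Insurance Levy: 6.6% × $18,070.00 = $1,192.62
Total: $2,340.44 + $0.00 + $1,445.60 + $1,192.62 = $4,978.66

$4,978.66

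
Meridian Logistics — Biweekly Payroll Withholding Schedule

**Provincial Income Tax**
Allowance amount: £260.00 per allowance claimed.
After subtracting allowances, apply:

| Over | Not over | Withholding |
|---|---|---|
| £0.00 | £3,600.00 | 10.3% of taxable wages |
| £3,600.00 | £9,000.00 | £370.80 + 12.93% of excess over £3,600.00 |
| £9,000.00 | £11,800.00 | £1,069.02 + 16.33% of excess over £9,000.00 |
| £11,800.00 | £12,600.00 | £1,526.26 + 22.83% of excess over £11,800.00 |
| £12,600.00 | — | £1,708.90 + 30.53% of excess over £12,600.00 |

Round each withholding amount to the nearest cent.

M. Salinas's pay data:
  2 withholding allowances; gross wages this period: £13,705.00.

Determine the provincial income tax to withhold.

Provincial Income Tax: taxable = £13,705.00 − 2×£260.00 = £13,185.00
  £1,708.90 + 30.53% × (£13,185.00 − £12,600.00) = £1,708.90 + 30.53% × £585.00 = £1,887.50

£1,887.50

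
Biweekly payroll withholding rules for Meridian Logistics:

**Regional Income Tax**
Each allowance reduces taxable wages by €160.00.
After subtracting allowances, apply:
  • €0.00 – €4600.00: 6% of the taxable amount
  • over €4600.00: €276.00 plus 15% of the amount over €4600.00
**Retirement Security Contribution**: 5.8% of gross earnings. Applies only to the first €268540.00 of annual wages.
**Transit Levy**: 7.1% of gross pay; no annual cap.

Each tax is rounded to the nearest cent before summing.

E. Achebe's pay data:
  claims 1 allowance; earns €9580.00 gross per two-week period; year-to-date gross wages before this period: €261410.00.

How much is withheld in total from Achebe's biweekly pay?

Regional Income Tax: taxable = €9580.00 − 1×€160.00 = €9420.00
  €276.00 + 15% × (€9420.00 − €4600.00) = €276.00 + 15% × €4820.00 = €999.00
Retirement Security Contribution: cap €268540.00 − YTD €261410.00 = €7130.00 subject; 5.8% × €7130.00 = €413.54
Transit Levy: 7.1% × €9580.00 = €680.18
Total: €999.00 + €413.54 + €680.18 = €2092.72

€2092.72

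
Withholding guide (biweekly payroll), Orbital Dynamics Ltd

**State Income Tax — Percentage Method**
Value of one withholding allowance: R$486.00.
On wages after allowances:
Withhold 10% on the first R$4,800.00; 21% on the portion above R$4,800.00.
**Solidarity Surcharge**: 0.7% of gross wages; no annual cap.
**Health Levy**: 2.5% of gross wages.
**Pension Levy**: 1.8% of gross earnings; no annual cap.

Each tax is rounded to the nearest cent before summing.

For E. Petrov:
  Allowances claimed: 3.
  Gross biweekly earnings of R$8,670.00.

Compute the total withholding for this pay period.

State Income Tax: taxable = R$8,670.00 − 3×R$486.00 = R$7,212.00
  R$480.00 + 21% × (R$7,212.00 − R$4,800.00) = R$480.00 + 21% × R$2,412.00 = R$986.52
Solidarity Surcharge: 0.7% × R$8,670.00 = R$60.69
Health Levy: 2.5% × R$8,670.00 = R$216.75
Pension Levy: 1.8% × R$8,670.00 = R$156.06
Total: R$986.52 + R$60.69 + R$216.75 + R$156.06 = R$1,420.02

R$1,420.02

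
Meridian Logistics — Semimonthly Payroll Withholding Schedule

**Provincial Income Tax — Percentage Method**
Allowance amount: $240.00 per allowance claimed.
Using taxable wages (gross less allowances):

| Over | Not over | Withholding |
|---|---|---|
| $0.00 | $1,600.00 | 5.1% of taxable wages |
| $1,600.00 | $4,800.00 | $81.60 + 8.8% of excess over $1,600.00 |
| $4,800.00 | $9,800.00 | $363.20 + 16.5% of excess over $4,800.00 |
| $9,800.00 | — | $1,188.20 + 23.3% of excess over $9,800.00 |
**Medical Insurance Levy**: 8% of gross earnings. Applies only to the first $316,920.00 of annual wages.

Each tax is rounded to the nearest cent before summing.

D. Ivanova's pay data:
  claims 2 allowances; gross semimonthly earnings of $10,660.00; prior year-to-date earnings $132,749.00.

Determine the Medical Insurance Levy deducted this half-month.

Medical Insurance Levy: 8% × $10,660.00 = $852.80

$852.80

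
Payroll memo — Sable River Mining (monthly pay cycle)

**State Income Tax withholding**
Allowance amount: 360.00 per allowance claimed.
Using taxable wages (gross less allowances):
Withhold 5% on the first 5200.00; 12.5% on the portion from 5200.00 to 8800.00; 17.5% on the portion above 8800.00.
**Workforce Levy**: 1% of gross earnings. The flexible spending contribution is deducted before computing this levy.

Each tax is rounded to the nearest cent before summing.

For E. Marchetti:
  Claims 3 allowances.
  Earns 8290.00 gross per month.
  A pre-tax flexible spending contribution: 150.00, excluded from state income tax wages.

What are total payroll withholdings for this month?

573.90

State Income Tax: taxable = 8290.00 − 150.00 − 3×360.00 = 7060.00
  260.00 + 12.5% × (7060.00 − 5200.00) = 260.00 + 12.5% × 1860.00 = 492.50
Workforce Levy: 1% × 8140.00 = 81.40
Total: 492.50 + 81.40 = 573.90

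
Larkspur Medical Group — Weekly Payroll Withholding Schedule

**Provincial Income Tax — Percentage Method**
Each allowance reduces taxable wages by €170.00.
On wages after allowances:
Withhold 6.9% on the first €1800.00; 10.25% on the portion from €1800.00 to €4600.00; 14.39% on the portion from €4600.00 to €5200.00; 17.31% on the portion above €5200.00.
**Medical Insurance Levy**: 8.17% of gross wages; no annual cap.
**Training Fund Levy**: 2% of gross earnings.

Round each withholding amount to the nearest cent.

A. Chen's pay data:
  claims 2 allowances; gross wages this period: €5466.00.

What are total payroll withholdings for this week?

Provincial Income Tax: taxable = €5466.00 − 2×€170.00 = €5126.00
  €411.20 + 14.39% × (€5126.00 − €4600.00) = €411.20 + 14.39% × €526.00 = €486.89
Medical Insurance Levy: 8.17% × €5466.00 = €446.57
Training Fund Levy: 2% × €5466.00 = €109.32
Total: €486.89 + €446.57 + €109.32 = €1042.78

€1042.78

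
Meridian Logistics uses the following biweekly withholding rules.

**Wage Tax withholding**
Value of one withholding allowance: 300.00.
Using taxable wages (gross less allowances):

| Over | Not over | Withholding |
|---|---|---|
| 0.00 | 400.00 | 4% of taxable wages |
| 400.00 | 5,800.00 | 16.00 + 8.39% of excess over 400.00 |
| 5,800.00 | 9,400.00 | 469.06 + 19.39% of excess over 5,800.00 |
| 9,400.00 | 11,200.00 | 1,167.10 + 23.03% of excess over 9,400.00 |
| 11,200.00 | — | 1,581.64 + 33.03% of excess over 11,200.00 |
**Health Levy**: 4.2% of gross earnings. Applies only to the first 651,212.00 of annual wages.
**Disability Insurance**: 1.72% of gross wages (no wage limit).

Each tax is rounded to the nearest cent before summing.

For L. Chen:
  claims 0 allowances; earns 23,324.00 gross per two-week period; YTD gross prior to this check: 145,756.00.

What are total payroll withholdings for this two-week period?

Wage Tax: taxable = 23,324.00
  1,581.64 + 33.03% × (23,324.00 − 11,200.00) = 1,581.64 + 33.03% × 12,124.00 = 5,586.20
Health Levy: 4.2% × 23,324.00 = 979.61
Disability Insurance: 1.72% × 23,324.00 = 401.17
Total: 5,586.20 + 979.61 + 401.17 = 6,966.98

6,966.98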